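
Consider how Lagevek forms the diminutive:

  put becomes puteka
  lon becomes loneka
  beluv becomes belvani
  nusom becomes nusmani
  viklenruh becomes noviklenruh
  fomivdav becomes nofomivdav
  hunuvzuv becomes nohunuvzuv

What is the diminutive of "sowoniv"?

nosowoniv

beluv and fomivdav both end in -v yet inflect differently (belvani, nofomivdav), so the final letter is not what conditions the rule; the number of vowels is.
"sowoniv" has 3 vowels. The stems with 3 vowels (viklenruh → noviklenruh, fomivdav → nofomivdav, hunuvzuv → nohunuvzuv) add the prefix no-.
So sowoniv → nosowoniv.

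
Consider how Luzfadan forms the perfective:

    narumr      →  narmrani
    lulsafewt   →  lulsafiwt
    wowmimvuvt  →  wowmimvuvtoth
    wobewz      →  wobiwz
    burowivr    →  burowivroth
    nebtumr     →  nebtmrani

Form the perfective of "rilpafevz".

lulsafewt and wowmimvuvt both end in -t yet inflect differently (lulsafiwt, wowmimvuvtoth), so the final letter is not what conditions the rule; the second-to-last letter is.
"rilpafevz" has second-to-last letter 'v'. The stems whose second-to-last letter is 'v' (wowmimvuvt → wowmimvuvtoth, burowivr → burowivroth) add -oth.
The other patterns: stems whose second-to-last letter is 'w' change the last vowel to 'i'; stems whose second-to-last letter is 'm' delete the last vowel and add -ani.
So rilpafevz → rilpafevzoth.

rilpafevzoth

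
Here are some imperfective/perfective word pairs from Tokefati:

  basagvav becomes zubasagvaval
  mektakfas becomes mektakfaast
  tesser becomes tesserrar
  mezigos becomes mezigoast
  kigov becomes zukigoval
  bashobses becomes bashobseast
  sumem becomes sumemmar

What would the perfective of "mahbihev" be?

"mahbihev" ends in -v. The stems ending in -v (kigov → zukigoval, basagvav → zubasagvaval) add zu- … -al around the stem.
So mahbihev → zumahbiheval.

zumahbiheval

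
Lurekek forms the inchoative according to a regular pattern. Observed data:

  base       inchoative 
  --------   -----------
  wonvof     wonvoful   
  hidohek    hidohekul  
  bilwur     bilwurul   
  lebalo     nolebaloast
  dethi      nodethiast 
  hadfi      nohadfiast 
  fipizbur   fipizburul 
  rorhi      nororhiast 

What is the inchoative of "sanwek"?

lebalo and wonvof both have last vowel 'o' yet inflect differently (nolebaloast, wonvoful), so the last vowel is not what conditions the rule; whether the stem ends in a vowel or a consonant is.
"sanwek" ends in a consonant. The stems ending in a consonant (fipizbur → fipizburul, hidohek → hidohekul, wonvof → wonvoful) add -ul.
So sanwek → sanwekul.

sanwekul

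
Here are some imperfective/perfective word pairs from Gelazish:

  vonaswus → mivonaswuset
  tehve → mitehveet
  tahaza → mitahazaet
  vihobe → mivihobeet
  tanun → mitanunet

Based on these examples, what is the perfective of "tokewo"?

mitokewoet

Every pair shown (vonaswus → mivonaswuset, tehve → mitehveet, tahaza → mitahazaet, …) follows the same rule: add mi- … -et around the stem.
So tokewo → mitokewoet.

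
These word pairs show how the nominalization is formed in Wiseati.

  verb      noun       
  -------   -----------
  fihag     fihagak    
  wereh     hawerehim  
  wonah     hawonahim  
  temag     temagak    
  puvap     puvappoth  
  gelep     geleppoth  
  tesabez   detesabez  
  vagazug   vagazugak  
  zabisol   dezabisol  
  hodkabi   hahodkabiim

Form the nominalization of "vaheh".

"vaheh" ends in -h. The stems ending in -h (wonah → hawonahim, wereh → hawerehim) add ha- … -im around the stem.
The other patterns: stems ending in -g add -ak; stems ending in -p double the final consonant and add -oth; stems ending in -l or -z add the prefix de-.
So vaheh → havahehim.

havahehim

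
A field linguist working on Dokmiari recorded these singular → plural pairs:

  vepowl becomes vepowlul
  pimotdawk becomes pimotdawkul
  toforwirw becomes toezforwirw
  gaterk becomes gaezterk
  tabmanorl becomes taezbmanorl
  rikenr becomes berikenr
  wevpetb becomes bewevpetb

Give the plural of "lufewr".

"lufewr" has second-to-last letter 'w'. The stems whose second-to-last letter is 'w' (vepowl → vepowlul, pimotdawk → pimotdawkul) add -ul.
The other patterns: stems whose second-to-last letter is 'r' insert -ez- after the first vowel; stems whose second-to-last letter is 'n' or 't' add the prefix be-.
So lufewr → lufewrul.

lufewrul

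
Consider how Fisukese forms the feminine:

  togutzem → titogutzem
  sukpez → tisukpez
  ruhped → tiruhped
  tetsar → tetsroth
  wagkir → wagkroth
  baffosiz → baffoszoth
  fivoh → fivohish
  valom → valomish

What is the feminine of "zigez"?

tizigez

"zigez" has last vowel 'e'. The stems whose last vowel is 'e' (togutzem → titogutzem, sukpez → tisukpez, ruhped → tiruhped) add the prefix ti-.
The other patterns: stems whose last vowel is 'a' or 'i' delete the last vowel and add -oth; stems whose last vowel is 'o' add -ish.
So zigez → tizigez.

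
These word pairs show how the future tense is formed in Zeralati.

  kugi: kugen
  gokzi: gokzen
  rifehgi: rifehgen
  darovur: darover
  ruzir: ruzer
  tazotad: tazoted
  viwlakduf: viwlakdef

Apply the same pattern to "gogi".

"gogi" ends in a vowel. The stems ending in a vowel (rifehgi → rifehgen, kugi → kugen, gokzi → gokzen) drop the final letter and add -en.
The other pattern: stems ending in a consonant change the last vowel to 'e'.
So gogi → gogen.

gogen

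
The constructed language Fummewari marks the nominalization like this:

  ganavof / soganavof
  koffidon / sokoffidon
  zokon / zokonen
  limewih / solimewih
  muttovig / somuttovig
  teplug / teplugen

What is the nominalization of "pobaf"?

pobafen

teplug and muttovig both end in -g yet inflect differently (teplugen, somuttovig), so the final letter is not what conditions the rule; the number of vowels is.
"pobaf" has 2 vowels. The stems with 2 vowels (teplug → teplugen, zokon → zokonen) add -en.
So pobaf → pobafen.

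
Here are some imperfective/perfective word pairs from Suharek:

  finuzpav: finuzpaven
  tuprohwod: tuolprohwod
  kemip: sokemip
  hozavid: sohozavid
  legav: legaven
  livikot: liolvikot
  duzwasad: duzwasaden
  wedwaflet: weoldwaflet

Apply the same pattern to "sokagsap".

tuprohwod and duzwasad both end in -d yet inflect differently (tuolprohwod, duzwasaden), so the final letter is not what conditions the rule; the last vowel is.
"sokagsap" has last vowel 'a'. The stems whose last vowel is 'a' (finuzpav → finuzpaven, duzwasad → duzwasaden, legav → legaven) add -en.
The other patterns: stems whose last vowel is 'e' or 'o' insert -ol- after the first vowel; stems whose last vowel is 'i' add the prefix so-.
So sokagsap → sokagsapen.

sokagsapen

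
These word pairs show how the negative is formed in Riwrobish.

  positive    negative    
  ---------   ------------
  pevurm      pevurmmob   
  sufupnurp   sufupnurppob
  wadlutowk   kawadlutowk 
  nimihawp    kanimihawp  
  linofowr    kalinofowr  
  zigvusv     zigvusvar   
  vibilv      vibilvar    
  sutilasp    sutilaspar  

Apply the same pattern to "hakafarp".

sufupnurp and nimihawp both end in -p yet inflect differently (sufupnurppob, kanimihawp), so the final letter is not what conditions the rule; the second-to-last letter is.
"hakafarp" has second-to-last letter 'r'. The stems whose second-to-last letter is 'r' (pevurm → pevurmmob, sufupnurp → sufupnurppob) double the final consonant and add -ob.
The other patterns: stems whose second-to-last letter is 'w' add the prefix ka-; stems whose second-to-last letter is 'l' or 's' add -ar.
So hakafarp → hakafarppob.

hakafarppob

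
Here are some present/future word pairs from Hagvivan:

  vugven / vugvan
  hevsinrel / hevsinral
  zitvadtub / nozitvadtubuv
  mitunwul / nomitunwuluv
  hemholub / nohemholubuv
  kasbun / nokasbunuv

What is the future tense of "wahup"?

"wahup" has last vowel 'u'. The stems whose last vowel is 'u' (zitvadtub → nozitvadtubuv, mitunwul → nomitunwuluv, hemholub → nohemholubuv) add no- … -uv around the stem.
The other pattern: stems whose last vowel is 'e' change the last vowel to 'a'.
So wahup → nowahupuv.

nowahupuv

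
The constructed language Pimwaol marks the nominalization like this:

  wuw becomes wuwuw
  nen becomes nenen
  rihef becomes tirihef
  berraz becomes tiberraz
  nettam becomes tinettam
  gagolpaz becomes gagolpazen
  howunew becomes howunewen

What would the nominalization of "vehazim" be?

vehazimen

"vehazim" has 3 vowels. The stems with 3 vowels (gagolpaz → gagolpazen, howunew → howunewen) add -en.
The other patterns: stems with 1 vowel repeat the first consonant+vowel as a prefix; stems with 2 vowels add the prefix ti-.
So vehazim → vehazimen.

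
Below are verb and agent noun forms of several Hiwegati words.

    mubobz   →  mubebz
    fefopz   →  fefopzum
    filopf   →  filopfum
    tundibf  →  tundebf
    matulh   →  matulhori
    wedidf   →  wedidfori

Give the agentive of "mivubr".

"mivubr" has second-to-last letter 'b'. The stems whose second-to-last letter is 'b' (mubobz → mubebz, tundibf → tundebf) change the last vowel to 'e'.
The other patterns: stems whose second-to-last letter is 'p' add -um; stems whose second-to-last letter is 'd' or 'l' add -ori.
So mivubr → mivebr.

mivebr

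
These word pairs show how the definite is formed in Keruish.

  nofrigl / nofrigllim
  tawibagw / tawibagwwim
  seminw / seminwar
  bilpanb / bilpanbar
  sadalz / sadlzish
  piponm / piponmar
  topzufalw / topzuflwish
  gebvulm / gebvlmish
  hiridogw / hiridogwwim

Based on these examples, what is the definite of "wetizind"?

tawibagw and topzufalw both end in -w yet inflect differently (tawibagwwim, topzuflwish), so the final letter is not what conditions the rule; the second-to-last letter is.
"wetizind" has second-to-last letter 'n'. The stems whose second-to-last letter is 'n' (bilpanb → bilpanbar, piponm → piponmar, seminw → seminwar) add -ar.
The other patterns: stems whose second-to-last letter is 'g' double the final consonant and add -im; stems whose second-to-last letter is 'l' delete the last vowel and add -ish.
So wetizind → wetizindar.

wetizindar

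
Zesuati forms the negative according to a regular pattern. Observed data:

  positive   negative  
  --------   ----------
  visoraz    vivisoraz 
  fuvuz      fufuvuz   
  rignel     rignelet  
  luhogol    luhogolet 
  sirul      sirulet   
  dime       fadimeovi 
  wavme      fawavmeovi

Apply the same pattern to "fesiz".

fuvuz and sirul both have last vowel 'u' yet inflect differently (fufuvuz, sirulet), so the last vowel is not what conditions the rule; the final letter is.
"fesiz" ends in -z. The stems ending in -z (visoraz → vivisoraz, fuvuz → fufuvuz) repeat the first consonant+vowel as a prefix.
The other patterns: stems ending in -l add -et; stems ending in -e add fa- … -ovi around the stem.
So fesiz → fefesiz.

fefesiz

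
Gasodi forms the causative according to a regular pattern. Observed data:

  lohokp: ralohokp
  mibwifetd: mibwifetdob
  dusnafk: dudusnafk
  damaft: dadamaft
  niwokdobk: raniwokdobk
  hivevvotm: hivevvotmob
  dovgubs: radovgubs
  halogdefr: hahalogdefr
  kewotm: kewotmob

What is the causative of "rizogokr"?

dusnafk and niwokdobk both end in -k yet inflect differently (dudusnafk, raniwokdobk), so the final letter is not what conditions the rule; the second-to-last letter is.
"rizogokr" has second-to-last letter 'k'. The one such stem in the data (lohokp → ralohokp) adds the prefix ra-, so the same rule applies.
So rizogokr → rarizogokr.

rarizogokr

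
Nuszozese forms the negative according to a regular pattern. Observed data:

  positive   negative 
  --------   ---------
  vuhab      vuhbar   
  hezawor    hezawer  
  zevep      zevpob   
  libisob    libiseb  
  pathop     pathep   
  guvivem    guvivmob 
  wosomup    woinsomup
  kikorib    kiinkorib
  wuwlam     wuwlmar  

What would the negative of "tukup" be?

tuinkup

zevep and pathop both end in -p yet inflect differently (zevpob, pathep), so the final letter is not what conditions the rule; the last vowel is.
"tukup" has last vowel 'u'. The one such stem in the data (wosomup → woinsomup) inserts -in- after the first vowel (as does kikorib), so the same rule applies.
So tukup → tuinkup.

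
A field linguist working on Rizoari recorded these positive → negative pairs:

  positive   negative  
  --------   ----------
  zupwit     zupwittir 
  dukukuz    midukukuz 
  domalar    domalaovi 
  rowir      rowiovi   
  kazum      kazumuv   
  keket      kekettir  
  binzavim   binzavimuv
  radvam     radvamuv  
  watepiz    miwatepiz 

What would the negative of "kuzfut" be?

kuzfuttir

"kuzfut" ends in -t. The stems ending in -t (zupwit → zupwittir, keket → kekettir) double the final consonant and add -ir.
The other patterns: stems ending in -m add -uv; stems ending in -r drop the final letter and add -ovi; stems ending in -z add the prefix mi-.
So kuzfut → kuzfuttir.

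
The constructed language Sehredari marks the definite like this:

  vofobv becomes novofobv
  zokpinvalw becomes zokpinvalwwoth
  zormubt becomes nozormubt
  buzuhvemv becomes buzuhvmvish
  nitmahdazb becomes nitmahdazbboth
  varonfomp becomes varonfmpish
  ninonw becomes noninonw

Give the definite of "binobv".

nobinobv

"binobv" has second-to-last letter 'b'. The stems whose second-to-last letter is 'b' (zormubt → nozormubt, vofobv → novofobv) add the prefix no-.
So binobv → nobinobv.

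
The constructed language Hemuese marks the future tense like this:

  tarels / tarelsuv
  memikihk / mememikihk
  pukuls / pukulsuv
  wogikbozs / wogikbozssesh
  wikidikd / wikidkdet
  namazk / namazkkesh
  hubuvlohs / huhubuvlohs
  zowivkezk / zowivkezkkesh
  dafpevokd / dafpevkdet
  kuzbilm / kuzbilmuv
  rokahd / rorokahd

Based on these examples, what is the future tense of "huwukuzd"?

pukuls and wogikbozs both end in -s yet inflect differently (pukulsuv, wogikbozssesh), so the final letter is not what conditions the rule; the second-to-last letter is.
"huwukuzd" has second-to-last letter 'z'. The stems whose second-to-last letter is 'z' (zowivkezk → zowivkezkkesh, wogikbozs → wogikbozssesh, namazk → namazkkesh) double the final consonant and add -esh.
The other patterns: stems whose second-to-last letter is 'l' add -uv; stems whose second-to-last letter is 'k' delete the last vowel and add -et; stems whose second-to-last letter is 'h' repeat the first consonant+vowel as a prefix.
So huwukuzd → huwukuzddesh.

huwukuzddesh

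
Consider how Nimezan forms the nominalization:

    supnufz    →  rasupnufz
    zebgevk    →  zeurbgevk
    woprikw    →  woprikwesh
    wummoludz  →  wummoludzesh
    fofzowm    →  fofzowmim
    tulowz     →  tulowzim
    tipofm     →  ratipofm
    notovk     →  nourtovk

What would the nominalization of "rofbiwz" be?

rofbiwzim

fofzowm and tipofm both end in -m yet inflect differently (fofzowmim, ratipofm), so the final letter is not what conditions the rule; the second-to-last letter is.
"rofbiwz" has second-to-last letter 'w'. The stems whose second-to-last letter is 'w' (fofzowm → fofzowmim, tulowz → tulowzim) add -im.
So rofbiwz → rofbiwzim.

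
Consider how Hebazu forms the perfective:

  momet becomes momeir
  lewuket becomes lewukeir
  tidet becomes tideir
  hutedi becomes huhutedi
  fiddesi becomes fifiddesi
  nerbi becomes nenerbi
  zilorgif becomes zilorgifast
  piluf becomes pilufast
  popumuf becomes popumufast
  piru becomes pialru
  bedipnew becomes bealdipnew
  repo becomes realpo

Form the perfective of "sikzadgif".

"sikzadgif" ends in -f. The stems ending in -f (zilorgif → zilorgifast, piluf → pilufast, popumuf → popumufast) add -ast.
So sikzadgif → sikzadgifast.

sikzadgifast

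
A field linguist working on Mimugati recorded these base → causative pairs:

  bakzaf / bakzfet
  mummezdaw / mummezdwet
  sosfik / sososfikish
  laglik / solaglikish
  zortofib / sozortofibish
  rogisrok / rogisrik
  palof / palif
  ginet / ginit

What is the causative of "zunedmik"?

sozunedmikish

sosfik and rogisrok both end in -k yet inflect differently (sososfikish, rogisrik), so the final letter is not what conditions the rule; the last vowel is.
"zunedmik" has last vowel 'i'. The stems whose last vowel is 'i' (sosfik → sososfikish, laglik → solaglikish, zortofib → sozortofibish) add so- … -ish around the stem.
The other patterns: stems whose last vowel is 'a' delete the last vowel and add -et; stems whose last vowel is 'e' or 'o' change the last vowel to 'i'.
So zunedmik → sozunedmikish.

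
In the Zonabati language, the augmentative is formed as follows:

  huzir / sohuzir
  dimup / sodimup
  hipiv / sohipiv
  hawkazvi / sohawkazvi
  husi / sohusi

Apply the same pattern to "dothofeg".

Every pair shown (huzir → sohuzir, dimup → sodimup, hipiv → sohipiv, …) follows the same rule: add the prefix so-.
So dothofeg → sodothofeg.

sodothofeg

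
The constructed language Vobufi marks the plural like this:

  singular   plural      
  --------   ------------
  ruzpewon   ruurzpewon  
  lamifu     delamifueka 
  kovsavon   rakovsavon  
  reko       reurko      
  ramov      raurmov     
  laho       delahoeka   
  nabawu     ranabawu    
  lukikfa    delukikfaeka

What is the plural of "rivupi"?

"rivupi" begins with r-. The stems beginning with r- (ramov → raurmov, ruzpewon → ruurzpewon, reko → reurko) insert -ur- after the first vowel.
So rivupi → riurvupi.

riurvupi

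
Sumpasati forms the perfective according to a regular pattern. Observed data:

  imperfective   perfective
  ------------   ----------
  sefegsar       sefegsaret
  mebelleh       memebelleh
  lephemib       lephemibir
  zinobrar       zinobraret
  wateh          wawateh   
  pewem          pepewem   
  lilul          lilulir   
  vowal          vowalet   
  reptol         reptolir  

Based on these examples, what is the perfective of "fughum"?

vowal and lilul both end in -l yet inflect differently (vowalet, lilulir), so the final letter is not what conditions the rule; the last vowel is.
"fughum" has last vowel 'u'. The one such stem in the data (lilul → lilulir) adds -ir, so the same rule applies.
So fughum → fughumir.

fughumir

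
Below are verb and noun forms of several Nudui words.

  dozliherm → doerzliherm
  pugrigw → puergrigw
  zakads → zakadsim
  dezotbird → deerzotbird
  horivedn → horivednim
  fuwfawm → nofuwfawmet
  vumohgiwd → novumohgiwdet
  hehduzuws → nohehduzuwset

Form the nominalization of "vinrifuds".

vinrifudsim

zakads and hehduzuws both end in -s yet inflect differently (zakadsim, nohehduzuwset), so the final letter is not what conditions the rule; the second-to-last letter is.
"vinrifuds" has second-to-last letter 'd'. The stems whose second-to-last letter is 'd' (zakads → zakadsim, horivedn → horivednim) add -im.
So vinrifuds → vinrifudsim.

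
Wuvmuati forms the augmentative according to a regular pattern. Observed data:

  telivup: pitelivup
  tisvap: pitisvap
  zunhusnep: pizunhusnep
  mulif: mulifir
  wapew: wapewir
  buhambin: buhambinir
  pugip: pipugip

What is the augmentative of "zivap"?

"zivap" ends in -p. The stems ending in -p (zunhusnep → pizunhusnep, tisvap → pitisvap, telivup → pitelivup) add the prefix pi-.
The other pattern: stems ending in -f, -n or -w add -ir.
So zivap → pizivap.

pizivap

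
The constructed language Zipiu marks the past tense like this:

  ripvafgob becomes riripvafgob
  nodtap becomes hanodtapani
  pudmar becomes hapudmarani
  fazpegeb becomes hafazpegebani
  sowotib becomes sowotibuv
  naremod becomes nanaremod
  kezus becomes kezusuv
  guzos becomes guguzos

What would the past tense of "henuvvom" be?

sowotib and ripvafgob both end in -b yet inflect differently (sowotibuv, riripvafgob), so the final letter is not what conditions the rule; the last vowel is.
"henuvvom" has last vowel 'o'. The stems whose last vowel is 'o' (ripvafgob → riripvafgob, naremod → nanaremod, guzos → guguzos) repeat the first consonant+vowel as a prefix.
The other patterns: stems whose last vowel is 'i' or 'u' add -uv; stems whose last vowel is 'a' or 'e' add ha- … -ani around the stem.
So henuvvom → hehenuvvom.

hehenuvvom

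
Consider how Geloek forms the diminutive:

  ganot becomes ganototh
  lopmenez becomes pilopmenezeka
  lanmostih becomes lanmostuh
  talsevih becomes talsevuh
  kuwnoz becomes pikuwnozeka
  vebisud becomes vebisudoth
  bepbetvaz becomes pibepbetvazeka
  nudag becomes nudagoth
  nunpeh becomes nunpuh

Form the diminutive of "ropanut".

ropanutoth

"ropanut" ends in -t. The one such stem in the data (ganot → ganototh) adds -oth, so the same rule applies.
The other patterns: stems ending in -h change the last vowel to 'u'; stems ending in -z add pi- … -eka around the stem.
So ropanut → ropanutoth.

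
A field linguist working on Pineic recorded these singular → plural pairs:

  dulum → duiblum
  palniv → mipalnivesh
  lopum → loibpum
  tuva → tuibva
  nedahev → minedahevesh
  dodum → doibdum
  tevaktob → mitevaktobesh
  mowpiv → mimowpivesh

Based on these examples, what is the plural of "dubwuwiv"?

tevaktob and tuva both begin with t- yet inflect differently (mitevaktobesh, tuibva), so the first letter is not what conditions the rule; the final letter is.
"dubwuwiv" ends in -v. The stems ending in -v (nedahev → minedahevesh, palniv → mipalnivesh, mowpiv → mimowpivesh) add mi- … -esh around the stem.
So dubwuwiv → midubwuwivesh.

midubwuwivesh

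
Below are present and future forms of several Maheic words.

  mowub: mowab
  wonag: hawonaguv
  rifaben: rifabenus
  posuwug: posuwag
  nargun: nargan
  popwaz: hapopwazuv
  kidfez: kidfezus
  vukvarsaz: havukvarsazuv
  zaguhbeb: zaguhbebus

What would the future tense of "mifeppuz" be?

kidfez and popwaz both end in -z yet inflect differently (kidfezus, hapopwazuv), so the final letter is not what conditions the rule; the last vowel is.
"mifeppuz" has last vowel 'u'. The stems whose last vowel is 'u' (posuwug → posuwag, nargun → nargan, mowub → mowab) change the last vowel to 'a'.
So mifeppuz → mifeppaz.

mifeppaz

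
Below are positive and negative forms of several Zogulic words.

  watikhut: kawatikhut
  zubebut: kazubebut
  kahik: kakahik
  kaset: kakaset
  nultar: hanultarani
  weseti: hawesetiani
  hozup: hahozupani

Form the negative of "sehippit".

kasehippit

kahik and weseti both have last vowel 'i' yet inflect differently (kakahik, hawesetiani), so the last vowel is not what conditions the rule; the final letter is.
"sehippit" ends in -t. The stems ending in -t (watikhut → kawatikhut, zubebut → kazubebut, kaset → kakaset) add the prefix ka-.
The other pattern: stems ending in -i, -p or -r add ha- … -ani around the stem.
So sehippit → kasehippit.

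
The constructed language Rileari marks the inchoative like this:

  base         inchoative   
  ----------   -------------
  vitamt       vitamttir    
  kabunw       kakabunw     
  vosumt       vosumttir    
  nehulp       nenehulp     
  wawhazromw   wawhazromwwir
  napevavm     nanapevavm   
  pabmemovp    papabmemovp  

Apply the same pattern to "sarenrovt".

sasarenrovt

"sarenrovt" has second-to-last letter 'v'. The stems whose second-to-last letter is 'v' (napevavm → nanapevavm, pabmemovp → papabmemovp) repeat the first consonant+vowel as a prefix.
The other pattern: stems whose second-to-last letter is 'm' double the final consonant and add -ir.
So sarenrovt → sasarenrovt.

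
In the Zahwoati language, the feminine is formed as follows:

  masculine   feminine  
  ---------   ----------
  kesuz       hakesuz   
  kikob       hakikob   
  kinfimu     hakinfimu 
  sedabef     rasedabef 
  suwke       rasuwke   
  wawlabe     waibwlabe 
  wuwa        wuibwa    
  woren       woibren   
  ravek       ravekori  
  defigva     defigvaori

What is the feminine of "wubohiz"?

wuibbohiz

"wubohiz" begins with w-. The stems beginning with w- (wawlabe → waibwlabe, wuwa → wuibwa, woren → woibren) insert -ib- after the first vowel.
The other patterns: stems beginning with k- add the prefix ha-; stems beginning with s- add the prefix ra-; stems beginning with d- or r- add -ori.
So wubohiz → wuibbohiz.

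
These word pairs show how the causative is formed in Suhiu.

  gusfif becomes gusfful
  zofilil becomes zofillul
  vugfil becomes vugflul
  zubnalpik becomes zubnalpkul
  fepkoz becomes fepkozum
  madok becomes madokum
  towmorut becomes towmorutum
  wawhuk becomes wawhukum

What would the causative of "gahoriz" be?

gahorzul

"gahoriz" has last vowel 'i'. The stems whose last vowel is 'i' (gusfif → gusfful, zofilil → zofillul, vugfil → vugflul) delete the last vowel and add -ul.
So gahoriz → gahorzul.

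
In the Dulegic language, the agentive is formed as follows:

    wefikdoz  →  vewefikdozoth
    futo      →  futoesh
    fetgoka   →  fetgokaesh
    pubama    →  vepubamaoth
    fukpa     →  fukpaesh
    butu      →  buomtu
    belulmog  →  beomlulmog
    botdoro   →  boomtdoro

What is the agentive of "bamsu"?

"bamsu" begins with b-. The stems beginning with b- (botdoro → boomtdoro, butu → buomtu, belulmog → beomlulmog) insert -om- after the first vowel.
So bamsu → baommsu.

baommsu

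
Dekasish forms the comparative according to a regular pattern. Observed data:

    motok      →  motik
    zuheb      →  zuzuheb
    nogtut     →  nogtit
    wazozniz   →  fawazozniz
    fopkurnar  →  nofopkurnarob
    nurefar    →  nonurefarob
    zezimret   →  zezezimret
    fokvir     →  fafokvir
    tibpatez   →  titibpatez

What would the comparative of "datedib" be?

fadatedib

fopkurnar and fokvir both end in -r yet inflect differently (nofopkurnarob, fafokvir), so the final letter is not what conditions the rule; the last vowel is.
"datedib" has last vowel 'i'. The stems whose last vowel is 'i' (fokvir → fafokvir, wazozniz → fawazozniz) add the prefix fa-.
So datedib → fadatedib.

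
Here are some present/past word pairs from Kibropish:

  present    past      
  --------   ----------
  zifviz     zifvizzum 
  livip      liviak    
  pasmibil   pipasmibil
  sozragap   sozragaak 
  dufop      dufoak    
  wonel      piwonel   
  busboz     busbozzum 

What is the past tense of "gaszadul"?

pasmibil and livip both have last vowel 'i' yet inflect differently (pipasmibil, liviak), so the last vowel is not what conditions the rule; the final letter is.
"gaszadul" ends in -l. The stems ending in -l (wonel → piwonel, pasmibil → pipasmibil) add the prefix pi-.
So gaszadul → pigaszadul.

pigaszadul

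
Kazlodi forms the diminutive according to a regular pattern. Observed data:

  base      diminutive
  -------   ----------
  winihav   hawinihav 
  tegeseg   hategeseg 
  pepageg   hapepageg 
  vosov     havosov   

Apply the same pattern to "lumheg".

halumheg

Every pair shown (winihav → hawinihav, tegeseg → hategeseg, pepageg → hapepageg, …) follows the same rule: add the prefix ha-.
So lumheg → halumheg.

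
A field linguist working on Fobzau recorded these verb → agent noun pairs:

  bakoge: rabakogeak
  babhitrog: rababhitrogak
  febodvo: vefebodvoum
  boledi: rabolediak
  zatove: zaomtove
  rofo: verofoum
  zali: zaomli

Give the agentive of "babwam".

bakoge and zatove both end in -e yet inflect differently (rabakogeak, zaomtove), so the final letter is not what conditions the rule; the first letter is.
"babwam" begins with b-. The stems beginning with b- (boledi → rabolediak, bakoge → rabakogeak, babhitrog → rababhitrogak) add ra- … -ak around the stem.
The other patterns: stems beginning with z- insert -om- after the first vowel; stems beginning with f- or r- add ve- … -um around the stem.
So babwam → rababwamak.

rababwamak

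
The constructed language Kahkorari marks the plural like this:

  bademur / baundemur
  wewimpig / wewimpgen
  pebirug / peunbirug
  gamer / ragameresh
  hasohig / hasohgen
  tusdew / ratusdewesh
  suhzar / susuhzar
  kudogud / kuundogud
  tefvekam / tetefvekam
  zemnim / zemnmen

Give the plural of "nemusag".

nenemusag

"nemusag" has last vowel 'a'. The stems whose last vowel is 'a' (suhzar → susuhzar, tefvekam → tetefvekam) repeat the first consonant+vowel as a prefix.
The other patterns: stems whose last vowel is 'u' insert -un- after the first vowel; stems whose last vowel is 'e' add ra- … -esh around the stem; stems whose last vowel is 'i' delete the last vowel and add -en.
So nemusag → nenemusag.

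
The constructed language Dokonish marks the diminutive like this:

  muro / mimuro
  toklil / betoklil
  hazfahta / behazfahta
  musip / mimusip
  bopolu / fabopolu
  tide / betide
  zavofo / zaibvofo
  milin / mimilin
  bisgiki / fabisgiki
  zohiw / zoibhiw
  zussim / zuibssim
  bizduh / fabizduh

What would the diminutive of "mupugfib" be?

"mupugfib" begins with m-. The stems beginning with m- (musip → mimusip, milin → mimilin, muro → mimuro) add the prefix mi-.
The other patterns: stems beginning with z- insert -ib- after the first vowel; stems beginning with b- add the prefix fa-; stems beginning with h- or t- add the prefix be-.
So mupugfib → mimupugfib.

mimupugfib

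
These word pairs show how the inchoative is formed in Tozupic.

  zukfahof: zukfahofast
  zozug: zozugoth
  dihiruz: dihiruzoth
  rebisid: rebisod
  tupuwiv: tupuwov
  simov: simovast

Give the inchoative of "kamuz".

kamuzoth

simov and tupuwiv both end in -v yet inflect differently (simovast, tupuwov), so the final letter is not what conditions the rule; the last vowel is.
"kamuz" has last vowel 'u'. The stems whose last vowel is 'u' (dihiruz → dihiruzoth, zozug → zozugoth) add -oth.
So kamuz → kamuzoth.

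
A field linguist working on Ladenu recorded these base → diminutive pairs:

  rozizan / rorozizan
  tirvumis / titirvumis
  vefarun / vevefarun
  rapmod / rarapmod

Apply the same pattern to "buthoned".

bubuthoned

Every pair shown (rozizan → rorozizan, tirvumis → titirvumis, vefarun → vevefarun, …) follows the same rule: repeat the first consonant+vowel as a prefix.
So buthoned → bubuthoned.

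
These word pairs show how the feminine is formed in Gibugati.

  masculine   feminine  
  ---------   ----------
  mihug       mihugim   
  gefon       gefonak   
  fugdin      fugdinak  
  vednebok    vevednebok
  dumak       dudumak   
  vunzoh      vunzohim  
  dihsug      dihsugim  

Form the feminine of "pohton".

vunzoh and vednebok both have last vowel 'o' yet inflect differently (vunzohim, vevednebok), so the last vowel is not what conditions the rule; the final letter is.
"pohton" ends in -n. The stems ending in -n (gefon → gefonak, fugdin → fugdinak) add -ak.
The other patterns: stems ending in -g or -h add -im; stems ending in -k repeat the first consonant+vowel as a prefix.
So pohton → pohtonak.

pohtonak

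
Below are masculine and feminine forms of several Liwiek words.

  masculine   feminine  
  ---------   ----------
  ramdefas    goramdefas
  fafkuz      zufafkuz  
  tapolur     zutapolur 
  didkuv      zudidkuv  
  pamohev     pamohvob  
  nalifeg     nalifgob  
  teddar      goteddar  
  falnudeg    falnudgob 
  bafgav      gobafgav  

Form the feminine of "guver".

bafgav and pamohev both end in -v yet inflect differently (gobafgav, pamohvob), so the final letter is not what conditions the rule; the last vowel is.
"guver" has last vowel 'e'. The stems whose last vowel is 'e' (pamohev → pamohvob, nalifeg → nalifgob, falnudeg → falnudgob) delete the last vowel and add -ob.
The other patterns: stems whose last vowel is 'a' add the prefix go-; stems whose last vowel is 'u' add the prefix zu-.
So guver → guvrob.

guvrob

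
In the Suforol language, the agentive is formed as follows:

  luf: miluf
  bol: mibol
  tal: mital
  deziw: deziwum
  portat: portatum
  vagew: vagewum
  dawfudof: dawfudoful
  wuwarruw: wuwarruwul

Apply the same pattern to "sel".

misel

"sel" has 1 vowel. The stems with 1 vowel (luf → miluf, bol → mibol, tal → mital) add the prefix mi-.
So sel → misel.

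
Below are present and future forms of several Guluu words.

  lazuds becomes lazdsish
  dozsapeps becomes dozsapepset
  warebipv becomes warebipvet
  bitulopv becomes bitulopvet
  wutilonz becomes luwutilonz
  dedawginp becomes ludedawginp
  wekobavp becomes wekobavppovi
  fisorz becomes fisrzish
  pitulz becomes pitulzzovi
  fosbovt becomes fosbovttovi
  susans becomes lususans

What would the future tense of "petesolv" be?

dozsapeps and susans both end in -s yet inflect differently (dozsapepset, lususans), so the final letter is not what conditions the rule; the second-to-last letter is.
"petesolv" has second-to-last letter 'l'. The one such stem in the data (pitulz → pitulzzovi) doubles the final consonant and adds -ovi (as do wekobavp, fosbovt), so the same rule applies.
So petesolv → petesolvvovi.

petesolvvovi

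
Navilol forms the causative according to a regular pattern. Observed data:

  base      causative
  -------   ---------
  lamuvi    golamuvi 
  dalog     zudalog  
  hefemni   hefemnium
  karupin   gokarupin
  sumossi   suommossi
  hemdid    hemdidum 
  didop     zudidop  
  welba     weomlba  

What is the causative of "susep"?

suomsep

lamuvi and hefemni both end in -i yet inflect differently (golamuvi, hefemnium), so the final letter is not what conditions the rule; the first letter is.
"susep" begins with s-. The one such stem in the data (sumossi → suommossi) inserts -om- after the first vowel (as does welba), so the same rule applies.
The other patterns: stems beginning with d- add the prefix zu-; stems beginning with k- or l- add the prefix go-; stems beginning with h- add -um.
So susep → suomsep.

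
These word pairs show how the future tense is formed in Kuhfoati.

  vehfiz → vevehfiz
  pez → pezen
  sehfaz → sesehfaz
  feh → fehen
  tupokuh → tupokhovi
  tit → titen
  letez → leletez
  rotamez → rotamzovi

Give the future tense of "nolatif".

pez and sehfaz both end in -z yet inflect differently (pezen, sesehfaz), so the final letter is not what conditions the rule; the number of vowels is.
"nolatif" has 3 vowels. The stems with 3 vowels (tupokuh → tupokhovi, rotamez → rotamzovi) delete the last vowel and add -ovi.
So nolatif → nolatfovi.

nolatfovi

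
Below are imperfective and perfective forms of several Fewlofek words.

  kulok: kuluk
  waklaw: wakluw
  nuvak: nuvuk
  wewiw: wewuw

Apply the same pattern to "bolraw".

Every pair shown (kulok → kuluk, waklaw → wakluw, nuvak → nuvuk, …) follows the same rule: change the last vowel to 'u'.
So bolraw → bolruw.

bolruw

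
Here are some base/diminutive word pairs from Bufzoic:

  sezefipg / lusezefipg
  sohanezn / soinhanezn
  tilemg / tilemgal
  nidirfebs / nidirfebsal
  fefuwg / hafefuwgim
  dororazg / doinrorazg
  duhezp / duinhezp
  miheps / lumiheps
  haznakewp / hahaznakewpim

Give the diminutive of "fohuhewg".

hafohuhewgim

fefuwg and tilemg both end in -g yet inflect differently (hafefuwgim, tilemgal), so the final letter is not what conditions the rule; the second-to-last letter is.
"fohuhewg" has second-to-last letter 'w'. The stems whose second-to-last letter is 'w' (fefuwg → hafefuwgim, haznakewp → hahaznakewpim) add ha- … -im around the stem.
So fohuhewg → hafohuhewgim.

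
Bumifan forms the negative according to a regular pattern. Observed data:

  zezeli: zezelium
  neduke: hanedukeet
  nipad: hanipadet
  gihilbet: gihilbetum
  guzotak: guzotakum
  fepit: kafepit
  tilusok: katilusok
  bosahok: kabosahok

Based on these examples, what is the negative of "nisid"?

hanisidet

"nisid" begins with n-. The stems beginning with n- (nipad → hanipadet, neduke → hanedukeet) add ha- … -et around the stem.
So nisid → hanisidet.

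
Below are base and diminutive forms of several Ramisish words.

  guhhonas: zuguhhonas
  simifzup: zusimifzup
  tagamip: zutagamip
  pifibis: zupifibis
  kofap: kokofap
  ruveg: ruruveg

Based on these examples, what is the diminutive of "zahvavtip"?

simifzup and kofap both end in -p yet inflect differently (zusimifzup, kokofap), so the final letter is not what conditions the rule; the number of vowels is.
"zahvavtip" has 3 vowels. The stems with 3 vowels (guhhonas → zuguhhonas, simifzup → zusimifzup, tagamip → zutagamip) add the prefix zu-.
The other pattern: stems with 2 vowels repeat the first consonant+vowel as a prefix.
So zahvavtip → zuzahvavtip.

zuzahvavtip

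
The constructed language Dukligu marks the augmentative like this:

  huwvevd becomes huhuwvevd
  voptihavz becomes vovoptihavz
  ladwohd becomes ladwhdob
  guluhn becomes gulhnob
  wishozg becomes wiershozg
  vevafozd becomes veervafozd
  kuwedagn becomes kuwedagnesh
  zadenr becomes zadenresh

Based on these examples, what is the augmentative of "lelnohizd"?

huwvevd and ladwohd both end in -d yet inflect differently (huhuwvevd, ladwhdob), so the final letter is not what conditions the rule; the second-to-last letter is.
"lelnohizd" has second-to-last letter 'z'. The stems whose second-to-last letter is 'z' (wishozg → wiershozg, vevafozd → veervafozd) insert -er- after the first vowel.
So lelnohizd → leerlnohizd.

leerlnohizd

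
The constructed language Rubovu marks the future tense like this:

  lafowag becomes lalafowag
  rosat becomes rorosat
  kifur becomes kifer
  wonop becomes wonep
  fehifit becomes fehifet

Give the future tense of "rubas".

rurubas

rosat and fehifit both end in -t yet inflect differently (rorosat, fehifet), so the final letter is not what conditions the rule; the last vowel is.
"rubas" has last vowel 'a'. The stems whose last vowel is 'a' (lafowag → lalafowag, rosat → rorosat) repeat the first consonant+vowel as a prefix.
So rubas → rurubas.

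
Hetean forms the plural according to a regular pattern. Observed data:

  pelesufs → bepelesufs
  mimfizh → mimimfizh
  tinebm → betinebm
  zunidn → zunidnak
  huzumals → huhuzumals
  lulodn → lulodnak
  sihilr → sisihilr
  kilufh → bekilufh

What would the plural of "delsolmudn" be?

delsolmudnak

mimfizh and kilufh both end in -h yet inflect differently (mimimfizh, bekilufh), so the final letter is not what conditions the rule; the second-to-last letter is.
"delsolmudn" has second-to-last letter 'd'. The stems whose second-to-last letter is 'd' (lulodn → lulodnak, zunidn → zunidnak) add -ak.
The other patterns: stems whose second-to-last letter is 'l' or 'z' repeat the first consonant+vowel as a prefix; stems whose second-to-last letter is 'b' or 'f' add the prefix be-.
So delsolmudn → delsolmudnak.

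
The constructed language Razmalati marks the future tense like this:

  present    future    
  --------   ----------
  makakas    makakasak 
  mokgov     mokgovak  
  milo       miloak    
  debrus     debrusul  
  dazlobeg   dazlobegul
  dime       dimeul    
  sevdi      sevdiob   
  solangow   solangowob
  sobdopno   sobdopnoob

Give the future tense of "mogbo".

mogboak

makakas and debrus both end in -s yet inflect differently (makakasak, debrusul), so the final letter is not what conditions the rule; the first letter is.
"mogbo" begins with m-. The stems beginning with m- (makakas → makakasak, mokgov → mokgovak, milo → miloak) add -ak.
The other patterns: stems beginning with d- add -ul; stems beginning with s- add -ob.
So mogbo → mogboak.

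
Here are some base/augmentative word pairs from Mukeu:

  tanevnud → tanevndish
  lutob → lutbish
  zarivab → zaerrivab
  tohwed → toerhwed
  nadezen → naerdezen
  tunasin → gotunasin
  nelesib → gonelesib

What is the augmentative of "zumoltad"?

zuermoltad

"zumoltad" has last vowel 'a'. The one such stem in the data (zarivab → zaerrivab) inserts -er- after the first vowel (as do tohwed, nadezen), so the same rule applies.
The other patterns: stems whose last vowel is 'o' or 'u' delete the last vowel and add -ish; stems whose last vowel is 'i' add the prefix go-.
So zumoltad → zuermoltad.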